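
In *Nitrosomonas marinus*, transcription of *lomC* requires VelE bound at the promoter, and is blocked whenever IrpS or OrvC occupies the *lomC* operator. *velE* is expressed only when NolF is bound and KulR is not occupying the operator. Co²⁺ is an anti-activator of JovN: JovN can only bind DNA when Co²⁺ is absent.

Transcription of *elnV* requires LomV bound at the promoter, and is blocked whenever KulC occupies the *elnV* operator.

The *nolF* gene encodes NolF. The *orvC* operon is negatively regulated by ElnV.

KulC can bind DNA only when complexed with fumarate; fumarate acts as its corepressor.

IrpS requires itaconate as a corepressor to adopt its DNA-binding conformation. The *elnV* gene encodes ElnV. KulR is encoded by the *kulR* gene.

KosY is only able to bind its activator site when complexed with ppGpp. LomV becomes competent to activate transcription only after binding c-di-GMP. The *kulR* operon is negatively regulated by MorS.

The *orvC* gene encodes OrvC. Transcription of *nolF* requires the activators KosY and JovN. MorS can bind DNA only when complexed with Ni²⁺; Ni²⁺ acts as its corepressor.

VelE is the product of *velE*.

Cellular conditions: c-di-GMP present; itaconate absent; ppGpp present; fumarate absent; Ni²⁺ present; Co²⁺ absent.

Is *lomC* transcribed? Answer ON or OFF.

Itaconate is absent, so IrpS is inactive.
Ni²⁺ is present, so MorS is active.
With repressor MorS bound, *kulR* is not transcribed.
So KulR is not produced.
ppGpp is present, so KosY is active.
Co²⁺ is absent, so JovN is active.
No repressor is bound and KosY and JovN are active, so *nolF* is transcribed.
So NolF is produced and active.
No repressor is bound and NolF is active, so *velE* is transcribed.
So VelE is produced and active.
c-di-GMP is present, so LomV is active.
Fumarate is absent, so KulC is inactive.
No repressor is bound and LomV is active, so *elnV* is transcribed.
So ElnV is produced and active.
With repressor ElnV bound, *orvC* is not transcribed.
So OrvC is not produced.
No repressor is bound and VelE is active, so *lomC* is transcribed.

ON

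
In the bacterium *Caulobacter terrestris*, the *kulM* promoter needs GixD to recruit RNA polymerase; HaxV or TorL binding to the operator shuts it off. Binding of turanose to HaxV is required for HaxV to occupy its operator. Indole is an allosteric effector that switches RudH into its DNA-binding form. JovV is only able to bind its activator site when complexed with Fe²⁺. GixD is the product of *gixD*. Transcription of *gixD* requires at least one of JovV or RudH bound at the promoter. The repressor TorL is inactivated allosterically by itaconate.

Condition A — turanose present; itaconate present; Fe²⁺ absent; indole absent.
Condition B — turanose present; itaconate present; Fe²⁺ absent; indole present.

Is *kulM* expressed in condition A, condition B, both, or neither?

neither

Condition A:
Turanose is present, so HaxV is active.
Itaconate is present, so TorL is inactive.
Fe²⁺ is absent, so JovV is inactive.
Indole is absent, so RudH is inactive.
No activator is available at the *gixD* promoter, so *gixD* is not transcribed.
So GixD is not produced.
With repressor HaxV bound, *kulM* is not transcribed.
→ *kulM* is OFF in A.
Condition B:
Turanose is present, so HaxV is active.
Itaconate is present, so TorL is inactive.
Fe²⁺ is absent, so JovV is inactive.
Indole is present, so RudH is active.
Activator RudH is present, so *gixD* is transcribed.
So GixD is produced and active.
With repressor HaxV bound, *kulM* is not transcribed.
→ *kulM* is OFF in B.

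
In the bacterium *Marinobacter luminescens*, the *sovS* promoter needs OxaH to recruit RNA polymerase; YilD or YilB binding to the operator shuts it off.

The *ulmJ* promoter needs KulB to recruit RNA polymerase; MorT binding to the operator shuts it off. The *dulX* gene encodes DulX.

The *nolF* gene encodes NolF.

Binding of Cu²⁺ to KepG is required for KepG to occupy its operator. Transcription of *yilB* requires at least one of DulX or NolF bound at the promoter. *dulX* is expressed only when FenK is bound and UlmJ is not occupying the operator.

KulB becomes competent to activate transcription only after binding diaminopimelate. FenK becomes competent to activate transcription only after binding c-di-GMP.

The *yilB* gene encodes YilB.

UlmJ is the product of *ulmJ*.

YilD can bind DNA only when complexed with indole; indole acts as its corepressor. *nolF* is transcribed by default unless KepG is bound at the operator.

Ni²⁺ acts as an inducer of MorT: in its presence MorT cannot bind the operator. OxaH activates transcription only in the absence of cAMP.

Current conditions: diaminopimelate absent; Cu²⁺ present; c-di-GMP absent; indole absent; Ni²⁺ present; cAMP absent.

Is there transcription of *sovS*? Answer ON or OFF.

ON

cAMP is absent, so OxaH is active.
Indole is absent, so YilD is inactive.
Ni²⁺ is present, so MorT is inactive.
Diaminopimelate is absent, so KulB is inactive.
Required activator KulB is absent, so *ulmJ* is not transcribed.
So UlmJ is not produced.
c-di-GMP is absent, so FenK is inactive.
Required activator FenK is absent, so *dulX* is not transcribed.
So DulX is not produced.
Cu²⁺ is present, so KepG is active.
With repressor KepG bound, *nolF* is not transcribed.
So NolF is not produced.
No activator is available at the *yilB* promoter, so *yilB* is not transcribed.
So YilB is not produced.
No repressor is bound and OxaH is active, so *sovS* is transcribed.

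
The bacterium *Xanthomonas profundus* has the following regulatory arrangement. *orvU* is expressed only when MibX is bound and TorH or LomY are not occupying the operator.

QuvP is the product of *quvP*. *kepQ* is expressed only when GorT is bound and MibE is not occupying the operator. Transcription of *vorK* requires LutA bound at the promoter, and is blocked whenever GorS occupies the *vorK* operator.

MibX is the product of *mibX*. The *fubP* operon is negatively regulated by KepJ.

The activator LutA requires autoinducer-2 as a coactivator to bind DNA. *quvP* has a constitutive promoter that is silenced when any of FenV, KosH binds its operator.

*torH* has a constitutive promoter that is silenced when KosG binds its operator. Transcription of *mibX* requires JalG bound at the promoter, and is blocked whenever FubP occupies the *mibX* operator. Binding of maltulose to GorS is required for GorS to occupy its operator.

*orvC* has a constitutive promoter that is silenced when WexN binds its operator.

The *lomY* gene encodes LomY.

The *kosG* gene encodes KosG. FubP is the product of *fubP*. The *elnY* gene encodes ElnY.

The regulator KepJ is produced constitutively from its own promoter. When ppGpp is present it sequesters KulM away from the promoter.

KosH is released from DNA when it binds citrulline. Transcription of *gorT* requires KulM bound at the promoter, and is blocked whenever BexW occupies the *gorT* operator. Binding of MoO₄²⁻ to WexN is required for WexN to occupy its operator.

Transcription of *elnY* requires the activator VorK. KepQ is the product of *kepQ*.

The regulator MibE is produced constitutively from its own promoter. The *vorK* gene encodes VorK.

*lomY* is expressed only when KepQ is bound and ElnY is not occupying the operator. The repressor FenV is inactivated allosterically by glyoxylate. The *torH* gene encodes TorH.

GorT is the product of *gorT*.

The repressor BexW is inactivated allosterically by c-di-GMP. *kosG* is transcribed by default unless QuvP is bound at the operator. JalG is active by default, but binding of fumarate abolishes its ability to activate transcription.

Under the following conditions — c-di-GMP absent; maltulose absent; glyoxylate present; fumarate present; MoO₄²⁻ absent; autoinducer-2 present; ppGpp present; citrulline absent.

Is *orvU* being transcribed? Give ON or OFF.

Glyoxylate is present, so FenV is inactive.
Citrulline is absent, so KosH is active.
With repressor KosH bound, *quvP* is not transcribed.
So QuvP is not produced.
With no repressor bound, *kosG* is transcribed.
So KosG is produced and active.
With repressor KosG bound, *torH* is not transcribed.
So TorH is not produced.
KepJ is produced constitutively and is active.
With repressor KepJ bound, *fubP* is not transcribed.
So FubP is not produced.
Fumarate is present, so JalG is inactive.
Required activator JalG is absent, so *mibX* is not transcribed.
So MibX is not produced.
Autoinducer-2 is present, so LutA is active.
Maltulose is absent, so GorS is inactive.
No repressor is bound and LutA is active, so *vorK* is transcribed.
So VorK is produced and active.
No repressor is bound and VorK is active, so *elnY* is transcribed.
So ElnY is produced and active.
c-di-GMP is absent, so BexW is active.
ppGpp is present, so KulM is inactive.
With repressor BexW bound, *gorT* is not transcribed.
So GorT is not produced.
MibE is produced constitutively and is active.
With repressor MibE bound, *kepQ* is not transcribed.
So KepQ is not produced.
With repressor ElnY bound, *lomY* is not transcribed.
So LomY is not produced.
Required activator MibX is absent, so *orvU* is not transcribed.

OFF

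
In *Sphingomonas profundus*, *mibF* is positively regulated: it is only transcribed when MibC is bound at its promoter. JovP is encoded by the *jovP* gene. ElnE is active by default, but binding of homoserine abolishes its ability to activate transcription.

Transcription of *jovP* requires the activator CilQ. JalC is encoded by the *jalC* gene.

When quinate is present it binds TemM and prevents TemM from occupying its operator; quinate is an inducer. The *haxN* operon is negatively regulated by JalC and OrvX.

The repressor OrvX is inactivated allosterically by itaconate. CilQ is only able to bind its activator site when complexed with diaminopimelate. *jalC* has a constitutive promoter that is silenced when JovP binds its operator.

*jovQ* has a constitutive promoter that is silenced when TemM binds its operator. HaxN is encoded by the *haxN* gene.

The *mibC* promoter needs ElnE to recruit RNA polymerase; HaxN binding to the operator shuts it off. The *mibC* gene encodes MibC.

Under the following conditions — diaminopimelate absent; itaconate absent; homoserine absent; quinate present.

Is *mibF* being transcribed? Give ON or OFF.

ON

Diaminopimelate is absent, so CilQ is inactive.
Required activator CilQ is absent, so *jovP* is not transcribed.
So JovP is not produced.
With no repressor bound, *jalC* is transcribed.
So JalC is produced and active.
Itaconate is absent, so OrvX is active.
With repressor JalC bound, *haxN* is not transcribed.
So HaxN is not produced.
Homoserine is absent, so ElnE is active.
No repressor is bound and ElnE is active, so *mibC* is transcribed.
So MibC is produced and active.
No repressor is bound and MibC is active, so *mibF* is transcribed.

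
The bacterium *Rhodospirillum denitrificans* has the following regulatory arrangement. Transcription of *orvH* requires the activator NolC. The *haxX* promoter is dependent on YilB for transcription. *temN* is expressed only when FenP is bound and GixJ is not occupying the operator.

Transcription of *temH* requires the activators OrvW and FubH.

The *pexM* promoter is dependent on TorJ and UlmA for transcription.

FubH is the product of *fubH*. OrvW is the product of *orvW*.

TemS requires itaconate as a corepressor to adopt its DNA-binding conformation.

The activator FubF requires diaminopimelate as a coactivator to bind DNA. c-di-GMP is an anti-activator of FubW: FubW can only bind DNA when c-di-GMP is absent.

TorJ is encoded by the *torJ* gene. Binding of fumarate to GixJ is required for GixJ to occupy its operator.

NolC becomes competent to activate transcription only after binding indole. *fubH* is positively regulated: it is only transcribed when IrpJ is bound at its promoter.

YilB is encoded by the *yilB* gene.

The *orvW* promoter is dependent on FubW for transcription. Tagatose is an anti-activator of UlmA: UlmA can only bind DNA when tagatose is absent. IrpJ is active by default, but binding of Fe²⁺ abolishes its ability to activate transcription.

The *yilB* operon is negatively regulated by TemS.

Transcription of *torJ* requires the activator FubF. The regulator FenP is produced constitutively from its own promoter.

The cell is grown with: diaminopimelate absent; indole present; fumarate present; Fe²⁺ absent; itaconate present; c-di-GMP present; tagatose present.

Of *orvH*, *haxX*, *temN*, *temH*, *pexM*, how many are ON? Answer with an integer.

1

Indole is present, so NolC is active.
No repressor is bound and NolC is active, so *orvH* is transcribed.
→ *orvH* is ON.
Itaconate is present, so TemS is active.
With repressor TemS bound, *yilB* is not transcribed.
So YilB is not produced.
Required activator YilB is absent, so *haxX* is not transcribed.
→ *haxX* is OFF.
Fumarate is present, so GixJ is active.
FenP is produced constitutively and is active.
With repressor GixJ bound, *temN* is not transcribed.
→ *temN* is OFF.
c-di-GMP is present, so FubW is inactive.
Required activator FubW is absent, so *orvW* is not transcribed.
So OrvW is not produced.
Fe²⁺ is absent, so IrpJ is active.
No repressor is bound and IrpJ is active, so *fubH* is transcribed.
So FubH is produced and active.
Required activator OrvW is absent, so *temH* is not transcribed.
→ *temH* is OFF.
Diaminopimelate is absent, so FubF is inactive.
Required activator FubF is absent, so *torJ* is not transcribed.
So TorJ is not produced.
Tagatose is present, so UlmA is inactive.
Required activator TorJ is absent, so *pexM* is not transcribed.
→ *pexM* is OFF.
1 of the 5 genes is transcribed.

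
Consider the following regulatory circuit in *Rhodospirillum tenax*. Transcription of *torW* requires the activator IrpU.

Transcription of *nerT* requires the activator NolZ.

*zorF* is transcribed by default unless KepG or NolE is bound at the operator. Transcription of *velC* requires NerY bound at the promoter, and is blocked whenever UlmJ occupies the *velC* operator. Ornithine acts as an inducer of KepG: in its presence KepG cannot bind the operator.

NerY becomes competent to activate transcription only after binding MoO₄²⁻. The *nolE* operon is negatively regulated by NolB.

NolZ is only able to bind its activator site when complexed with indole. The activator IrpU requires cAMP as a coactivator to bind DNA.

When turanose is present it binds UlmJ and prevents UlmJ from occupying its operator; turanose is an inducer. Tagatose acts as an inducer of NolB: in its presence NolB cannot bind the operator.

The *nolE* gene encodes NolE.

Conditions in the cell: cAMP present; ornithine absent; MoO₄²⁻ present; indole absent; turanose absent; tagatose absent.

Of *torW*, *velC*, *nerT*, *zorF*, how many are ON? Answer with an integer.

1

cAMP is present, so IrpU is active.
No repressor is bound and IrpU is active, so *torW* is transcribed.
→ *torW* is ON.
MoO₄²⁻ is present, so NerY is active.
Turanose is absent, so UlmJ is active.
With repressor UlmJ bound, *velC* is not transcribed.
→ *velC* is OFF.
Indole is absent, so NolZ is inactive.
Required activator NolZ is absent, so *nerT* is not transcribed.
→ *nerT* is OFF.
Ornithine is absent, so KepG is active.
Tagatose is absent, so NolB is active.
With repressor NolB bound, *nolE* is not transcribed.
So NolE is not produced.
With repressor KepG bound, *zorF* is not transcribed.
→ *zorF* is OFF.
1 of the 4 genes is transcribed.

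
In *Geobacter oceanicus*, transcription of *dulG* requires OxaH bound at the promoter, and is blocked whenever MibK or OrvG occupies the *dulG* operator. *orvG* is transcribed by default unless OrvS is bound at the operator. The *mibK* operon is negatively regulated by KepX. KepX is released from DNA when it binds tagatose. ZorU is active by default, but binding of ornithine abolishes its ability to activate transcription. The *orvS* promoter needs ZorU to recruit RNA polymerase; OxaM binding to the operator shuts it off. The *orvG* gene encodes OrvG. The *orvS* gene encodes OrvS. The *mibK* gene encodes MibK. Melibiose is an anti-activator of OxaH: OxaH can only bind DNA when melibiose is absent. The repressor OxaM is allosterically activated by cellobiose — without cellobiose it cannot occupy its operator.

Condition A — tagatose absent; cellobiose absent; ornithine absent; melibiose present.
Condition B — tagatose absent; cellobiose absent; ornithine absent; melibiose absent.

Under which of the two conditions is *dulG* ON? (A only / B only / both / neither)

Condition A:
Tagatose is absent, so KepX is active.
With repressor KepX bound, *mibK* is not transcribed.
So MibK is not produced.
Cellobiose is absent, so OxaM is inactive.
Ornithine is absent, so ZorU is active.
No repressor is bound and ZorU is active, so *orvS* is transcribed.
So OrvS is produced and active.
With repressor OrvS bound, *orvG* is not transcribed.
So OrvG is not produced.
Melibiose is present, so OxaH is inactive.
Required activator OxaH is absent, so *dulG* is not transcribed.
→ *dulG* is OFF in A.
Condition B:
Tagatose is absent, so KepX is active.
With repressor KepX bound, *mibK* is not transcribed.
So MibK is not produced.
Cellobiose is absent, so OxaM is inactive.
Ornithine is absent, so ZorU is active.
No repressor is bound and ZorU is active, so *orvS* is transcribed.
So OrvS is produced and active.
With repressor OrvS bound, *orvG* is not transcribed.
So OrvG is not produced.
Melibiose is absent, so OxaH is active.
No repressor is bound and OxaH is active, so *dulG* is transcribed.
→ *dulG* is ON in B.

B only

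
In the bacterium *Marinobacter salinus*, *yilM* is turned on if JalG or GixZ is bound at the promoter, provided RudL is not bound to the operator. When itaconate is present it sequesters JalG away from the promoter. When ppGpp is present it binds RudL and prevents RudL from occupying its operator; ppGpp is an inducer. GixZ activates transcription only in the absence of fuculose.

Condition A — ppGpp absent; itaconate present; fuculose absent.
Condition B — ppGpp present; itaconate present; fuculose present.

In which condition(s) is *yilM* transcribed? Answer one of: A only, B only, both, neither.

Condition A:
ppGpp is absent, so RudL is active.
Itaconate is present, so JalG is inactive.
Fuculose is absent, so GixZ is active.
With repressor RudL bound, *yilM* is not transcribed.
→ *yilM* is OFF in A.
Condition B:
ppGpp is present, so RudL is inactive.
Itaconate is present, so JalG is inactive.
Fuculose is present, so GixZ is inactive.
No activator is available at the *yilM* promoter, so *yilM* is not transcribed.
→ *yilM* is OFF in B.

neither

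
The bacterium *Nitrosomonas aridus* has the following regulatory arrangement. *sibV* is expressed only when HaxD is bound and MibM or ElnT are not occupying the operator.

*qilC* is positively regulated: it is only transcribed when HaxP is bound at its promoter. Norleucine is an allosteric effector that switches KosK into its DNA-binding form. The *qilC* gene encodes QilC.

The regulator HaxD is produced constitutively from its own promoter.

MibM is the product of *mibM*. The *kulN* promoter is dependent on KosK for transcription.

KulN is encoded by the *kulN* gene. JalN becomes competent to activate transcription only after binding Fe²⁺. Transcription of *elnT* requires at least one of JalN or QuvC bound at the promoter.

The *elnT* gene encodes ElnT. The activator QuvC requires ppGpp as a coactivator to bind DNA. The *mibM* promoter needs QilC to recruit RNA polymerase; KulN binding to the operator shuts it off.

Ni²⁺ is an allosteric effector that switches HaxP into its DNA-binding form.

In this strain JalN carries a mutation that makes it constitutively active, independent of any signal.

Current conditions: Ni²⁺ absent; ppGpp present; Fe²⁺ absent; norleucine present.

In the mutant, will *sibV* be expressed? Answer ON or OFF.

OFF

HaxD is produced constitutively and is active.
Norleucine is present, so KosK is active.
No repressor is bound and KosK is active, so *kulN* is transcribed.
So KulN is produced and active.
Ni²⁺ is absent, so HaxP is inactive.
Required activator HaxP is absent, so *qilC* is not transcribed.
So QilC is not produced.
With repressor KulN bound, *mibM* is not transcribed.
So MibM is not produced.
JalN is constitutively active in this strain.
ppGpp is present, so QuvC is active.
Activator JalN is present, so *elnT* is transcribed.
So ElnT is produced and active.
With repressor ElnT bound, *sibV* is not transcribed.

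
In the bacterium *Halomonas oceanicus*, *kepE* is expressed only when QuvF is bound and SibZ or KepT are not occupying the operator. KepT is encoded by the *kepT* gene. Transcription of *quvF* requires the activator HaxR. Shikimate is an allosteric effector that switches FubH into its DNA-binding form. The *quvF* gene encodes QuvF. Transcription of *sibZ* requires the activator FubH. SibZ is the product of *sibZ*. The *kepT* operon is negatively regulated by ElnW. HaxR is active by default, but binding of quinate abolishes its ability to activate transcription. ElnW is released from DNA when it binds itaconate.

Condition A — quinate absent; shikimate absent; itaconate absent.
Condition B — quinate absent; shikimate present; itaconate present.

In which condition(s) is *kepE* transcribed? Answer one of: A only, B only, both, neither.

A only

Condition A:
Quinate is absent, so HaxR is active.
No repressor is bound and HaxR is active, so *quvF* is transcribed.
So QuvF is produced and active.
Shikimate is absent, so FubH is inactive.
Required activator FubH is absent, so *sibZ* is not transcribed.
So SibZ is not produced.
Itaconate is absent, so ElnW is active.
With repressor ElnW bound, *kepT* is not transcribed.
So KepT is not produced.
No repressor is bound and QuvF is active, so *kepE* is transcribed.
→ *kepE* is ON in A.
Condition B:
Quinate is absent, so HaxR is active.
No repressor is bound and HaxR is active, so *quvF* is transcribed.
So QuvF is produced and active.
Shikimate is present, so FubH is active.
No repressor is bound and FubH is active, so *sibZ* is transcribed.
So SibZ is produced and active.
Itaconate is present, so ElnW is inactive.
With no repressor bound, *kepT* is transcribed.
So KepT is produced and active.
With repressor SibZ bound, *kepE* is not transcribed.
→ *kepE* is OFF in B.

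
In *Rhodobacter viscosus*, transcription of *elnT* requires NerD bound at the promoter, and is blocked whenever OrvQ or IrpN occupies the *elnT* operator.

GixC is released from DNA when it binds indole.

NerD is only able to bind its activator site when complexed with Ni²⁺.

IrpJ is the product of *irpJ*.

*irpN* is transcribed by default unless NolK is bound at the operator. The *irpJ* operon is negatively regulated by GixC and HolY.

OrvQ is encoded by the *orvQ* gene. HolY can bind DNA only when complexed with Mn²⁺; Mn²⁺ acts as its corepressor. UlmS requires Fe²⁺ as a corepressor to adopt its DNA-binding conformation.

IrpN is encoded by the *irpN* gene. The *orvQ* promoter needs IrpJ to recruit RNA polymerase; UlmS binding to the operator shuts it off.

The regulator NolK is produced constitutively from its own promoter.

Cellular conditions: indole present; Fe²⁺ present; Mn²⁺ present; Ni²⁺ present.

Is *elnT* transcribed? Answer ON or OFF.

Indole is present, so GixC is inactive.
Mn²⁺ is present, so HolY is active.
With repressor HolY bound, *irpJ* is not transcribed.
So IrpJ is not produced.
Fe²⁺ is present, so UlmS is active.
With repressor UlmS bound, *orvQ* is not transcribed.
So OrvQ is not produced.
Ni²⁺ is present, so NerD is active.
NolK is produced constitutively and is active.
With repressor NolK bound, *irpN* is not transcribed.
So IrpN is not produced.
No repressor is bound and NerD is active, so *elnT* is transcribed.

ON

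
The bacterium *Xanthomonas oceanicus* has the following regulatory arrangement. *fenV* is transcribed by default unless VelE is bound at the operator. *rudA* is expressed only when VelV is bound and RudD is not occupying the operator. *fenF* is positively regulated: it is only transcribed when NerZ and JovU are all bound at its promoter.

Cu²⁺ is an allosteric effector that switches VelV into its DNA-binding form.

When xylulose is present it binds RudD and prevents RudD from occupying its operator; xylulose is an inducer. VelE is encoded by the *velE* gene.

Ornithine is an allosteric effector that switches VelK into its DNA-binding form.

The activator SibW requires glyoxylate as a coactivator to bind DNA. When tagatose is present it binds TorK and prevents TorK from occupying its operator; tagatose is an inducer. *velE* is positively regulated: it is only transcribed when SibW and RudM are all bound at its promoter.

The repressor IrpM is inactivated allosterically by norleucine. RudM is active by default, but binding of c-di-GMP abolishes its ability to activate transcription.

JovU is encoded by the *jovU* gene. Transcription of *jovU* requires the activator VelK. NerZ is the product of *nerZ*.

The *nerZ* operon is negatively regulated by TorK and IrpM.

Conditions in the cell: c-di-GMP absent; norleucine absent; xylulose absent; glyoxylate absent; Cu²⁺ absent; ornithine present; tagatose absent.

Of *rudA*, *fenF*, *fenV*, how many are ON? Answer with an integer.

1

Cu²⁺ is absent, so VelV is inactive.
Xylulose is absent, so RudD is active.
With repressor RudD bound, *rudA* is not transcribed.
→ *rudA* is OFF.
Tagatose is absent, so TorK is active.
Norleucine is absent, so IrpM is active.
With repressor TorK bound, *nerZ* is not transcribed.
So NerZ is not produced.
Ornithine is present, so VelK is active.
No repressor is bound and VelK is active, so *jovU* is transcribed.
So JovU is produced and active.
Required activator NerZ is absent, so *fenF* is not transcribed.
→ *fenF* is OFF.
Glyoxylate is absent, so SibW is inactive.
c-di-GMP is absent, so RudM is active.
Required activator SibW is absent, so *velE* is not transcribed.
So VelE is not produced.
With no repressor bound, *fenV* is transcribed.
→ *fenV* is ON.
1 of the 3 genes is transcribed.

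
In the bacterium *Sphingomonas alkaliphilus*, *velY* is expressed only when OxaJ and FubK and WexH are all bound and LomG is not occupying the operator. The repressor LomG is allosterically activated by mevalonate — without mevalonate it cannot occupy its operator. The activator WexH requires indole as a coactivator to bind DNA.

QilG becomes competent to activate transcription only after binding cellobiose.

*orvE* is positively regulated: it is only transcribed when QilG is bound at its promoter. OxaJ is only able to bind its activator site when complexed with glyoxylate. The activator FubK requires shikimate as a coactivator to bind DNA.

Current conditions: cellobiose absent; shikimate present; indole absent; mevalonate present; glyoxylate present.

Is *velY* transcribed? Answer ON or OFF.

Glyoxylate is present, so OxaJ is active.
Shikimate is present, so FubK is active.
Mevalonate is present, so LomG is active.
Indole is absent, so WexH is inactive.
With repressor LomG bound, *velY* is not transcribed.

OFF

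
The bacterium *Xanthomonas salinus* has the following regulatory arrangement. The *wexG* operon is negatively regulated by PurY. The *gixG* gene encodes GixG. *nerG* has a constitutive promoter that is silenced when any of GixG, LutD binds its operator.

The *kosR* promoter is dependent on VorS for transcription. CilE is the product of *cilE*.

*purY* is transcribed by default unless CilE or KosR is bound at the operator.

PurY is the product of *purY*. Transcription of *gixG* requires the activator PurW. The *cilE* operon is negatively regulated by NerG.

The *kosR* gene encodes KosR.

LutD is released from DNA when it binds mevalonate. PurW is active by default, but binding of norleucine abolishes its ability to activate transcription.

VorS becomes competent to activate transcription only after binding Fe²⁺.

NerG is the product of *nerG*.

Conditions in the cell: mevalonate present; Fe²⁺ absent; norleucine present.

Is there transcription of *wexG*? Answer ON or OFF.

OFF

Norleucine is present, so PurW is inactive.
Required activator PurW is absent, so *gixG* is not transcribed.
So GixG is not produced.
Mevalonate is present, so LutD is inactive.
With no repressor bound, *nerG* is transcribed.
So NerG is produced and active.
With repressor NerG bound, *cilE* is not transcribed.
So CilE is not produced.
Fe²⁺ is absent, so VorS is inactive.
Required activator VorS is absent, so *kosR* is not transcribed.
So KosR is not produced.
With no repressor bound, *purY* is transcribed.
So PurY is produced and active.
With repressor PurY bound, *wexG* is not transcribed.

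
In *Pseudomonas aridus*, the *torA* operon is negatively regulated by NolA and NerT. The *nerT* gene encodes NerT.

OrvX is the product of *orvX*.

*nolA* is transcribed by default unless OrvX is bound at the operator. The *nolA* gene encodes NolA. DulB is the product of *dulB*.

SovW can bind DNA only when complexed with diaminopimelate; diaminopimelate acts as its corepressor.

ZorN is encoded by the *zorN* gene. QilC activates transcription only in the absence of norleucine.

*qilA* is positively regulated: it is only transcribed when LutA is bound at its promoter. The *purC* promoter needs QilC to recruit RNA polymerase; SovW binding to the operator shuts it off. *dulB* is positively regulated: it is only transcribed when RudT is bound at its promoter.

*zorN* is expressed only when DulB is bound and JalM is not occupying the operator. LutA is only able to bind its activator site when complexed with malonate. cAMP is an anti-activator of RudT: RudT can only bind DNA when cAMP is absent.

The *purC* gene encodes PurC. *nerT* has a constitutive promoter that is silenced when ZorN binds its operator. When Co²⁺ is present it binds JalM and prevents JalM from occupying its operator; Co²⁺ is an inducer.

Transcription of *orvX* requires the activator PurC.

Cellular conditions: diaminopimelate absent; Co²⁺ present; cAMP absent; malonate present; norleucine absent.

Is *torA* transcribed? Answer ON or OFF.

Norleucine is absent, so QilC is active.
Diaminopimelate is absent, so SovW is inactive.
No repressor is bound and QilC is active, so *purC* is transcribed.
So PurC is produced and active.
No repressor is bound and PurC is active, so *orvX* is transcribed.
So OrvX is produced and active.
With repressor OrvX bound, *nolA* is not transcribed.
So NolA is not produced.
Co²⁺ is present, so JalM is inactive.
cAMP is absent, so RudT is active.
No repressor is bound and RudT is active, so *dulB* is transcribed.
So DulB is produced and active.
No repressor is bound and DulB is active, so *zorN* is transcribed.
So ZorN is produced and active.
With repressor ZorN bound, *nerT* is not transcribed.
So NerT is not produced.
With no repressor bound, *torA* is transcribed.

ON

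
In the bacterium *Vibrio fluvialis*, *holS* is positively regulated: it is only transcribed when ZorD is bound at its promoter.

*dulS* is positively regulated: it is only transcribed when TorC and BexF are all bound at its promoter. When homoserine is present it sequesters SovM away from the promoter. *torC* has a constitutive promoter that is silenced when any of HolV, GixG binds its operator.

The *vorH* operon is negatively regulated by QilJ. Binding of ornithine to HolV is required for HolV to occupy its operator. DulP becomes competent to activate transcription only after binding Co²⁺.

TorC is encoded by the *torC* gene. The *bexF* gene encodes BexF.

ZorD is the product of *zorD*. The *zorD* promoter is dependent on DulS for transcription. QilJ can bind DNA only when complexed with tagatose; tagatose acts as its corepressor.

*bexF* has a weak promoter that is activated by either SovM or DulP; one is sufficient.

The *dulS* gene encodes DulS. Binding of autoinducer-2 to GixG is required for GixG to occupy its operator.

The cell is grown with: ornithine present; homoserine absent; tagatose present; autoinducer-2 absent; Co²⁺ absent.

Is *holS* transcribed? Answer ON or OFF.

Ornithine is present, so HolV is active.
Autoinducer-2 is absent, so GixG is inactive.
With repressor HolV bound, *torC* is not transcribed.
So TorC is not produced.
Homoserine is absent, so SovM is active.
Co²⁺ is absent, so DulP is inactive.
Activator SovM is present, so *bexF* is transcribed.
So BexF is produced and active.
Required activator TorC is absent, so *dulS* is not transcribed.
So DulS is not produced.
Required activator DulS is absent, so *zorD* is not transcribed.
So ZorD is not produced.
Required activator ZorD is absent, so *holS* is not transcribed.

OFF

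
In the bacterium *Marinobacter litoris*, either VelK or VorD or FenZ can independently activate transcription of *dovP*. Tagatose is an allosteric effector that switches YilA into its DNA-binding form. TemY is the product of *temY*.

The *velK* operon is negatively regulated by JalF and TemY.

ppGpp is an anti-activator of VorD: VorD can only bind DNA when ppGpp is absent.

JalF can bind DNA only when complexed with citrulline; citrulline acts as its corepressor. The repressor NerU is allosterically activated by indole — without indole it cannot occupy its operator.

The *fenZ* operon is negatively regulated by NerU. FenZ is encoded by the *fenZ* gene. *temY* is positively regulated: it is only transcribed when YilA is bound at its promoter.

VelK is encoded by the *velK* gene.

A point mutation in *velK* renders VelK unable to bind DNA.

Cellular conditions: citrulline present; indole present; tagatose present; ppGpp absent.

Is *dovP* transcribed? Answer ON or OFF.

VelK is non-functional in this strain, so it has no effect.
ppGpp is absent, so VorD is active.
Indole is present, so NerU is active.
With repressor NerU bound, *fenZ* is not transcribed.
So FenZ is not produced.
Activator VorD is present, so *dovP* is transcribed.

ON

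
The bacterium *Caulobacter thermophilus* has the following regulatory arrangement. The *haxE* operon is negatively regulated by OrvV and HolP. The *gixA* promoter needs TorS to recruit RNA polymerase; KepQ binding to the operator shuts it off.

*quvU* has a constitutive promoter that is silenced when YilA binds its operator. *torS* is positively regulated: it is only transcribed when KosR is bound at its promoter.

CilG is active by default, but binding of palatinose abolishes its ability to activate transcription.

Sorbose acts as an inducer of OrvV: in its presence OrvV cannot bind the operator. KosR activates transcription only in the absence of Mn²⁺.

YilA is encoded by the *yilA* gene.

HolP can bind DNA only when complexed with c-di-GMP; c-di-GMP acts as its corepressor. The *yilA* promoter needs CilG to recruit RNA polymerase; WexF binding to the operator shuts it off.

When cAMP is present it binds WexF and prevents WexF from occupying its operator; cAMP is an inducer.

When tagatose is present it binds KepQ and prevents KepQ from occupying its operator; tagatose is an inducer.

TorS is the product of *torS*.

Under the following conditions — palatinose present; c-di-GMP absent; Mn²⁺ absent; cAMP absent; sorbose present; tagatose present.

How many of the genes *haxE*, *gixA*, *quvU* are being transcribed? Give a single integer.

Sorbose is present, so OrvV is inactive.
c-di-GMP is absent, so HolP is inactive.
With no repressor bound, *haxE* is transcribed.
→ *haxE* is ON.
Tagatose is present, so KepQ is inactive.
Mn²⁺ is absent, so KosR is active.
No repressor is bound and KosR is active, so *torS* is transcribed.
So TorS is produced and active.
No repressor is bound and TorS is active, so *gixA* is transcribed.
→ *gixA* is ON.
cAMP is absent, so WexF is active.
Palatinose is present, so CilG is inactive.
With repressor WexF bound, *yilA* is not transcribed.
So YilA is not produced.
With no repressor bound, *quvU* is transcribed.
→ *quvU* is ON.
3 of the 3 genes are transcribed.

3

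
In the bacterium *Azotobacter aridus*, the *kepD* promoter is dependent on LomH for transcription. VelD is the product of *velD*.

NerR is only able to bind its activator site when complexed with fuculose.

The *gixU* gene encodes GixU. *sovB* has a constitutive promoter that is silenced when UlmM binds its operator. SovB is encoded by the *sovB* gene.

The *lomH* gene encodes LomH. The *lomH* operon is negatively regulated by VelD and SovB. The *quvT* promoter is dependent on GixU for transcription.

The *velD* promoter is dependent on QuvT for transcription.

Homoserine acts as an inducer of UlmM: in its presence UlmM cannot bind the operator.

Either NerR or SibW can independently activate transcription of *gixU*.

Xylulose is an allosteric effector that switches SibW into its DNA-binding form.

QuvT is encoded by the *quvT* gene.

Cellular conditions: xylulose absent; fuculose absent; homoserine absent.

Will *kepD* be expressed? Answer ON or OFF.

ON

Fuculose is absent, so NerR is inactive.
Xylulose is absent, so SibW is inactive.
No activator is available at the *gixU* promoter, so *gixU* is not transcribed.
So GixU is not produced.
Required activator GixU is absent, so *quvT* is not transcribed.
So QuvT is not produced.
Required activator QuvT is absent, so *velD* is not transcribed.
So VelD is not produced.
Homoserine is absent, so UlmM is active.
With repressor UlmM bound, *sovB* is not transcribed.
So SovB is not produced.
With no repressor bound, *lomH* is transcribed.
So LomH is produced and active.
No repressor is bound and LomH is active, so *kepD* is transcribed.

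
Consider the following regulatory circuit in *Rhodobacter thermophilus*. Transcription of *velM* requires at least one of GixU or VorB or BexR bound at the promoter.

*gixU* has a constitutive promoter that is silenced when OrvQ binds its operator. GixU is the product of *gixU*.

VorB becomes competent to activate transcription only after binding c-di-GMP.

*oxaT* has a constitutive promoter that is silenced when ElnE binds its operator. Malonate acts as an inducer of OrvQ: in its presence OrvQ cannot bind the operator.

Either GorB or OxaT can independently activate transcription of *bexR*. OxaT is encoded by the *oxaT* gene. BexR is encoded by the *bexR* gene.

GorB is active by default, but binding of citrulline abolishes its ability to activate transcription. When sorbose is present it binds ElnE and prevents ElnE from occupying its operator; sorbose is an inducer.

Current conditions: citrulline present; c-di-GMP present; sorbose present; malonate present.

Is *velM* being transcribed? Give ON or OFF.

Malonate is present, so OrvQ is inactive.
With no repressor bound, *gixU* is transcribed.
So GixU is produced and active.
c-di-GMP is present, so VorB is active.
Citrulline is present, so GorB is inactive.
Sorbose is present, so ElnE is inactive.
With no repressor bound, *oxaT* is transcribed.
So OxaT is produced and active.
Activator OxaT is present, so *bexR* is transcribed.
So BexR is produced and active.
Activator GixU is present, so *velM* is transcribed.

ON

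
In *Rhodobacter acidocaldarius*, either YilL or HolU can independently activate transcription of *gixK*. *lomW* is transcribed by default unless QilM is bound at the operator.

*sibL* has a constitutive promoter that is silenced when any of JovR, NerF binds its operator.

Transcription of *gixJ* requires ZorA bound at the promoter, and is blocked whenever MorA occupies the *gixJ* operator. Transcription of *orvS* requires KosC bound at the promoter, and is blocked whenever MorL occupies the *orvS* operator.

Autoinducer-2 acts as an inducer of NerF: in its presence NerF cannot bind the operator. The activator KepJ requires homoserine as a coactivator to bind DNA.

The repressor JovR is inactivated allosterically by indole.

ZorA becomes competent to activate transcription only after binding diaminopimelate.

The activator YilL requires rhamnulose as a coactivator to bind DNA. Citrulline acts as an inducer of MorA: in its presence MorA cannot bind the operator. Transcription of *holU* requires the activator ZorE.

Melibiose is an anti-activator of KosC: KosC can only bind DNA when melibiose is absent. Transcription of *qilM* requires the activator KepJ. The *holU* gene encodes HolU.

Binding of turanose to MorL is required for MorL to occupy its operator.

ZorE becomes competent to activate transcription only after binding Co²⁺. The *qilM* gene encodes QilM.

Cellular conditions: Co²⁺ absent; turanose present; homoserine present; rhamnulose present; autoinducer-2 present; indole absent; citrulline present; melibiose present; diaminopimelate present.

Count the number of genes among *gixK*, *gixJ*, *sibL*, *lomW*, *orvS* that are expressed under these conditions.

Rhamnulose is present, so YilL is active.
Co²⁺ is absent, so ZorE is inactive.
Required activator ZorE is absent, so *holU* is not transcribed.
So HolU is not produced.
Activator YilL is present, so *gixK* is transcribed.
→ *gixK* is ON.
Citrulline is present, so MorA is inactive.
Diaminopimelate is present, so ZorA is active.
No repressor is bound and ZorA is active, so *gixJ* is transcribed.
→ *gixJ* is ON.
Indole is absent, so JovR is active.
Autoinducer-2 is present, so NerF is inactive.
With repressor JovR bound, *sibL* is not transcribed.
→ *sibL* is OFF.
Homoserine is present, so KepJ is active.
No repressor is bound and KepJ is active, so *qilM* is transcribed.
So QilM is produced and active.
With repressor QilM bound, *lomW* is not transcribed.
→ *lomW* is OFF.
Turanose is present, so MorL is active.
Melibiose is present, so KosC is inactive.
With repressor MorL bound, *orvS* is not transcribed.
→ *orvS* is OFF.
2 of the 5 genes are transcribed.

2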